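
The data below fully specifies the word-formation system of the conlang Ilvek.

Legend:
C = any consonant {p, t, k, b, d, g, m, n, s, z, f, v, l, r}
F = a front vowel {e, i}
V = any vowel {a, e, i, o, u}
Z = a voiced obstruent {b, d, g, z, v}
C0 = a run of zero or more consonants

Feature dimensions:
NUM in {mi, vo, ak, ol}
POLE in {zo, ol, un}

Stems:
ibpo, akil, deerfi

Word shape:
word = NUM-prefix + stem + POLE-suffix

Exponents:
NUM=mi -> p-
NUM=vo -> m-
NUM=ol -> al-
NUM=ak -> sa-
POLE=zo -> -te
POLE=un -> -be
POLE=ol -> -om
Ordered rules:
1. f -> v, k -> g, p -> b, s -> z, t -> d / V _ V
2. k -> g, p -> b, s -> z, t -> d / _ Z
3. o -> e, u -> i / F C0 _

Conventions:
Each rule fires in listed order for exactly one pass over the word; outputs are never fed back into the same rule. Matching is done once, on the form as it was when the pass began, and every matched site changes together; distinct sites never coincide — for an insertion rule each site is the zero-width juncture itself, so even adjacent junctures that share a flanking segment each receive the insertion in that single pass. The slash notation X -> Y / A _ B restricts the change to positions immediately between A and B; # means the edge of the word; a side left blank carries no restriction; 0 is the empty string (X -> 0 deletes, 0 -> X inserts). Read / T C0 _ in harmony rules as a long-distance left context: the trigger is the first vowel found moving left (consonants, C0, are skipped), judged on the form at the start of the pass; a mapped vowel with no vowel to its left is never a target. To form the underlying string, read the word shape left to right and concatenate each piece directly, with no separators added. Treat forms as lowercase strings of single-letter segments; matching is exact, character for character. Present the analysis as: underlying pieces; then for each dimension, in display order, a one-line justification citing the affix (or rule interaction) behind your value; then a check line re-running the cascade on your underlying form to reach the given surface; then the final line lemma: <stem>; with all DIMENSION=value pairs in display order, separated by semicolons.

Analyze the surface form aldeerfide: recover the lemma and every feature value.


underlying: al-deerfi-te
NUM=ol - signalled by the affix al-
POLE=zo - signalled by the affix -te
check: aldeerfite -> aldeerfide -> aldeerfide -> aldeerfide
lemma: deerfi; NUM=ol; POLE=zo


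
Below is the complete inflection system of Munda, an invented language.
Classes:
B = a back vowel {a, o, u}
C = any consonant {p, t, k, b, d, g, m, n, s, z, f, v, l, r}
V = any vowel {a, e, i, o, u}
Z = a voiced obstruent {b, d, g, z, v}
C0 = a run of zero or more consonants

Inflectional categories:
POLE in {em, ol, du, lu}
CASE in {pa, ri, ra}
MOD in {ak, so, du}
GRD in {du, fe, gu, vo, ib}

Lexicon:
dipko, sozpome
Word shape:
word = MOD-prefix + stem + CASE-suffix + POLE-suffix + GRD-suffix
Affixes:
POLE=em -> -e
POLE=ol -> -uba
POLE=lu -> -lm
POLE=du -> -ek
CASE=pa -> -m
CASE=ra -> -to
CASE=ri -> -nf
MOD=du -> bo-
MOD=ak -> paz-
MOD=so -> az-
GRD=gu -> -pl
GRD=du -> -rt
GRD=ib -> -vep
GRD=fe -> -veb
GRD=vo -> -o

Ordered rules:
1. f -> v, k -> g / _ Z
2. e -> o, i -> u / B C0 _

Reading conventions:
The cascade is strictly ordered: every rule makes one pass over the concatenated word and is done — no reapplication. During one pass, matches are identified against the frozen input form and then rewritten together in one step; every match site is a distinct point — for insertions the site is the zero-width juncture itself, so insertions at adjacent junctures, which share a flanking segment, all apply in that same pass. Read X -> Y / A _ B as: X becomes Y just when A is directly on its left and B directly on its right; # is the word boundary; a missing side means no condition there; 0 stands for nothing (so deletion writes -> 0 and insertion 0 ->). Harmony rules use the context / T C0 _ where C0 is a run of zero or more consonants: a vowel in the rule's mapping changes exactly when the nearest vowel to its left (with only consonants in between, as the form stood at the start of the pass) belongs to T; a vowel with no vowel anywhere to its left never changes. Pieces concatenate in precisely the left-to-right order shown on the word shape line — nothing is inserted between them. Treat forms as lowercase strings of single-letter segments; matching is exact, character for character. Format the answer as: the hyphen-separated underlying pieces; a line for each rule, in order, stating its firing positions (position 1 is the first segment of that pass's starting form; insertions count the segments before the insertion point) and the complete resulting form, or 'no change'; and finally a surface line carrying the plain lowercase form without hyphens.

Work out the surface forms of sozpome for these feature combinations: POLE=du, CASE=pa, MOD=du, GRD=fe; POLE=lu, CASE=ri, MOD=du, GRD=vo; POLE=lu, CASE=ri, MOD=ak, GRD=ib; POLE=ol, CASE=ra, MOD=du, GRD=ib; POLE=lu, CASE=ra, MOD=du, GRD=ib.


cell POLE=du, CASE=pa, MOD=du, GRD=fe:
underlying: bo-sozpome-m-ek-veb
1. f -> v, k -> g / _ Z: fires at position(s) 12: bosozpomemegveb
2. e -> o, i -> u / B C0 _: fires at position(s) 9: bosozpomomegveb
surface: bosozpomomegveb

cell POLE=lu, CASE=ri, MOD=du, GRD=vo:
underlying: bo-sozpome-nf-lm-o
1. f -> v, k -> g / _ Z: no change
2. e -> o, i -> u / B C0 _: fires at position(s) 9: bosozpomonflmo
surface: bosozpomonflmo

cell POLE=lu, CASE=ri, MOD=ak, GRD=ib:
underlying: paz-sozpome-nf-lm-vep
1. f -> v, k -> g / _ Z: no change
2. e -> o, i -> u / B C0 _: fires at position(s) 10: pazsozpomonflmvep
surface: pazsozpomonflmvep

cell POLE=ol, CASE=ra, MOD=du, GRD=ib:
underlying: bo-sozpome-to-uba-vep
1. f -> v, k -> g / _ Z: no change
2. e -> o, i -> u / B C0 _: fires at position(s) 9, 16: bosozpomotoubavop
surface: bosozpomotoubavop

cell POLE=lu, CASE=ra, MOD=du, GRD=ib:
underlying: bo-sozpome-to-lm-vep
1. f -> v, k -> g / _ Z: no change
2. e -> o, i -> u / B C0 _: fires at position(s) 9, 15: bosozpomotolmvop
surface: bosozpomotolmvop


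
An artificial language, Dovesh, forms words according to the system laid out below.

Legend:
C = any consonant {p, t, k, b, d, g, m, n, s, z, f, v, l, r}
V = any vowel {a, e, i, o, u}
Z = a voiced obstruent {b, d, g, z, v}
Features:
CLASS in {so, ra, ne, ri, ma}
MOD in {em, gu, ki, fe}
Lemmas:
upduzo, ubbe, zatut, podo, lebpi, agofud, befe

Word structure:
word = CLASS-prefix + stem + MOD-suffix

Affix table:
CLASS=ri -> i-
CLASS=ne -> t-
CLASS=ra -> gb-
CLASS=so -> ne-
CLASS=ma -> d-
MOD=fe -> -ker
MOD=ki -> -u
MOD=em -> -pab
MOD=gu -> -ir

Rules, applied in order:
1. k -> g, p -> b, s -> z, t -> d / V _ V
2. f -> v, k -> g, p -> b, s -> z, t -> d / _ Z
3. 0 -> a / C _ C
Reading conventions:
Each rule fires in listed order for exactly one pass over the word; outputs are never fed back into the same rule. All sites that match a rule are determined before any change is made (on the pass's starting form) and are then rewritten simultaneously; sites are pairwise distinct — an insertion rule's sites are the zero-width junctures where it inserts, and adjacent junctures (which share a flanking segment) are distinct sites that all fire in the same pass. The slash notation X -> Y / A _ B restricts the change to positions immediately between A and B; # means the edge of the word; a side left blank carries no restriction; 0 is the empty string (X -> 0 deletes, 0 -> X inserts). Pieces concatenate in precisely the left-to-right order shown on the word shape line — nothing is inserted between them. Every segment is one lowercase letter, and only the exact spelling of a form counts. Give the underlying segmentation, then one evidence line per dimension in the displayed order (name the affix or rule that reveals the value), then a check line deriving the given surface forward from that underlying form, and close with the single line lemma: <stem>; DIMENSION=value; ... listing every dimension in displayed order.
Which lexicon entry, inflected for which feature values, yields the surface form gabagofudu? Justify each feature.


underlying: gb-agofud-u
CLASS=ra - signalled by the affix gb-
MOD=ki - signalled by the affix -u
check: gbagofudu -> gbagofudu -> gbagofudu -> gabagofudu
lemma: agofud; CLASS=ra; MOD=ki


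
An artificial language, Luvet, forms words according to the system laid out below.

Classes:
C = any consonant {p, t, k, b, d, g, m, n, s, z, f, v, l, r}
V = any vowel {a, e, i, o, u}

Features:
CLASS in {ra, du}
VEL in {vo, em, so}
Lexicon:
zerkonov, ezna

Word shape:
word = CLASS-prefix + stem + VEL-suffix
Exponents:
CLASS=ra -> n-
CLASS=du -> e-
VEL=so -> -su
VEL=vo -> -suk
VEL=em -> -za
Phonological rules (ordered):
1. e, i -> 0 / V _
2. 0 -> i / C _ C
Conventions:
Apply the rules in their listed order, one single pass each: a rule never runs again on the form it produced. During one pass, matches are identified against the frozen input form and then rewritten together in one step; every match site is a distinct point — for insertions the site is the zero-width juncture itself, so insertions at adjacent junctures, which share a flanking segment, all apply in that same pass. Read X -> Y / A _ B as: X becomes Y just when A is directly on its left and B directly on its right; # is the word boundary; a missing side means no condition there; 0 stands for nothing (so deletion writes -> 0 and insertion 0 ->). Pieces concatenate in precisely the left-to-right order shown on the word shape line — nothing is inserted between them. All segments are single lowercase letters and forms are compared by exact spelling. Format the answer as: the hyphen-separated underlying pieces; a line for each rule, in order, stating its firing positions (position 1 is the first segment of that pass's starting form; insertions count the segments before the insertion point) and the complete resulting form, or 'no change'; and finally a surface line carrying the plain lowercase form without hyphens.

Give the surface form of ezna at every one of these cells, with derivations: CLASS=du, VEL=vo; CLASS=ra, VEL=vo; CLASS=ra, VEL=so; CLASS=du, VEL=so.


cell CLASS=du, VEL=vo:
underlying: e-ezna-suk
1. e, i -> 0 / V _: fires at position(s) 2: eznasuk
2. 0 -> i / C _ C: inserts after position(s) 2: ezinasuk
surface: ezinasuk

cell CLASS=ra, VEL=vo:
underlying: n-ezna-suk
1. e, i -> 0 / V _: no change
2. 0 -> i / C _ C: inserts after position(s) 3: nezinasuk
surface: nezinasuk

cell CLASS=ra, VEL=so:
underlying: n-ezna-su
1. e, i -> 0 / V _: no change
2. 0 -> i / C _ C: inserts after position(s) 3: nezinasu
surface: nezinasu

cell CLASS=du, VEL=so:
underlying: e-ezna-su
1. e, i -> 0 / V _: fires at position(s) 2: eznasu
2. 0 -> i / C _ C: inserts after position(s) 2: ezinasu
surface: ezinasu


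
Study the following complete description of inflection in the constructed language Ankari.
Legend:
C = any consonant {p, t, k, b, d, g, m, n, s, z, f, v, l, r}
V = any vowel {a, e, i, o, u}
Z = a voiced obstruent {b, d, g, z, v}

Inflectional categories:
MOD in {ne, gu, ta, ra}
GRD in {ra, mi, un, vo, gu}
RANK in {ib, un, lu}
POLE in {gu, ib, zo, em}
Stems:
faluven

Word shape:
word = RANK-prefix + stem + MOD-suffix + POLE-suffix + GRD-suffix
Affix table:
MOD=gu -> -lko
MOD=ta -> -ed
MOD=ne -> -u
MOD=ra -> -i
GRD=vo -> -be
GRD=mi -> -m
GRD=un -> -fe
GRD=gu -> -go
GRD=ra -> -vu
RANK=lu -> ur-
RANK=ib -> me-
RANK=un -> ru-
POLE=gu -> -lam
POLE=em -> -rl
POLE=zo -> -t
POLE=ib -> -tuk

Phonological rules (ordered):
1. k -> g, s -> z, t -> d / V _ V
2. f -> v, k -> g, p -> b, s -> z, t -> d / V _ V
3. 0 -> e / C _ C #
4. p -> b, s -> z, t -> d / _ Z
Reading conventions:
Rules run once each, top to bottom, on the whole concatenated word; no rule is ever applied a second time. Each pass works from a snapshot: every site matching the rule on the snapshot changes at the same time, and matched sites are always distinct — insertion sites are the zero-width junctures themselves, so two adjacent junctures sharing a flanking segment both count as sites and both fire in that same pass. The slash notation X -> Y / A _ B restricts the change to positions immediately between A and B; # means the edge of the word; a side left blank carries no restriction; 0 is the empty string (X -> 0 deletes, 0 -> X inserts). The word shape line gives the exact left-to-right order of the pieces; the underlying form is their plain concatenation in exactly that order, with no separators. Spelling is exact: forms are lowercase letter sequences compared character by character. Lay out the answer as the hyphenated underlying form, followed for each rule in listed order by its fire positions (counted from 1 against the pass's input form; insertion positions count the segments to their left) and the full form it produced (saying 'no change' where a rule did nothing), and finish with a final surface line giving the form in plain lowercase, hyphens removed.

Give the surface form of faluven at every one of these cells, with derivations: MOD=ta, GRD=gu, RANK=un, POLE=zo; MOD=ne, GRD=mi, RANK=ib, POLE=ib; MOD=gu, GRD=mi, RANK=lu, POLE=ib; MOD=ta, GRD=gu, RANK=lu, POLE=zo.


cell MOD=ta, GRD=gu, RANK=un, POLE=zo:
underlying: ru-faluven-ed-t-go
1. k -> g, s -> z, t -> d / V _ V: no change
2. f -> v, k -> g, p -> b, s -> z, t -> d / V _ V: fires at position(s) 3: ruvaluvenedtgo
3. 0 -> e / C _ C #: no change
4. p -> b, s -> z, t -> d / _ Z: fires at position(s) 12: ruvaluveneddgo
surface: ruvaluveneddgo

cell MOD=ne, GRD=mi, RANK=ib, POLE=ib:
underlying: me-faluven-u-tuk-m
1. k -> g, s -> z, t -> d / V _ V: fires at position(s) 11: mefaluvenudukm
2. f -> v, k -> g, p -> b, s -> z, t -> d / V _ V: fires at position(s) 3: mevaluvenudukm
3. 0 -> e / C _ C #: inserts after position(s) 13: mevaluvenudukem
4. p -> b, s -> z, t -> d / _ Z: no change
surface: mevaluvenudukem

cell MOD=gu, GRD=mi, RANK=lu, POLE=ib:
underlying: ur-faluven-lko-tuk-m
1. k -> g, s -> z, t -> d / V _ V: fires at position(s) 13: urfaluvenlkodukm
2. f -> v, k -> g, p -> b, s -> z, t -> d / V _ V: no change
3. 0 -> e / C _ C #: inserts after position(s) 15: urfaluvenlkodukem
4. p -> b, s -> z, t -> d / _ Z: no change
surface: urfaluvenlkodukem

cell MOD=ta, GRD=gu, RANK=lu, POLE=zo:
underlying: ur-faluven-ed-t-go
1. k -> g, s -> z, t -> d / V _ V: no change
2. f -> v, k -> g, p -> b, s -> z, t -> d / V _ V: no change
3. 0 -> e / C _ C #: no change
4. p -> b, s -> z, t -> d / _ Z: fires at position(s) 12: urfaluveneddgo
surface: urfaluveneddgo


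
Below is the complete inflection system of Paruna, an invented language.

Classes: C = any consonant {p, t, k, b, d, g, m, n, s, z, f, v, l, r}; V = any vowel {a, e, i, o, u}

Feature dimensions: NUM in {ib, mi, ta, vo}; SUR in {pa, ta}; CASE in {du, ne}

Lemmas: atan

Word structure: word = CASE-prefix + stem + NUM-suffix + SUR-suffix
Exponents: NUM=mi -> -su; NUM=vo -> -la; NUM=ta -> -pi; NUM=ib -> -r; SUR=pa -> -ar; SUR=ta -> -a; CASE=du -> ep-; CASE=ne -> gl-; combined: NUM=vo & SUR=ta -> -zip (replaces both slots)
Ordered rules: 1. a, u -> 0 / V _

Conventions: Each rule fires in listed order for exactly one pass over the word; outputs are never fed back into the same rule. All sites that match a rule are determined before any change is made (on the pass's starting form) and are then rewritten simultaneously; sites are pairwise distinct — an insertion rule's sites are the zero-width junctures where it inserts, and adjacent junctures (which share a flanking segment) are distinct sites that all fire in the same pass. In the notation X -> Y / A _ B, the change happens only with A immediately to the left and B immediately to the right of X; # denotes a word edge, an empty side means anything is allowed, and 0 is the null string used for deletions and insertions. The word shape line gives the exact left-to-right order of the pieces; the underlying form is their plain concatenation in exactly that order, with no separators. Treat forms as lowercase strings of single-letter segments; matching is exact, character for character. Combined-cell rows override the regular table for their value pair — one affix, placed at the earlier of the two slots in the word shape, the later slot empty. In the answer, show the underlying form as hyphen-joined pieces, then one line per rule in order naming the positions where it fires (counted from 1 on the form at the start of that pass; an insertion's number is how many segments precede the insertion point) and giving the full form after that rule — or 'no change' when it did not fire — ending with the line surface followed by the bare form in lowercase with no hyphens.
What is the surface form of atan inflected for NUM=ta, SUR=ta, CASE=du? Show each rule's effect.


underlying: ep-atan-pi-a
1. a, u -> 0 / V _: fires at position(s) 9: epatanpi
surface: epatanpi


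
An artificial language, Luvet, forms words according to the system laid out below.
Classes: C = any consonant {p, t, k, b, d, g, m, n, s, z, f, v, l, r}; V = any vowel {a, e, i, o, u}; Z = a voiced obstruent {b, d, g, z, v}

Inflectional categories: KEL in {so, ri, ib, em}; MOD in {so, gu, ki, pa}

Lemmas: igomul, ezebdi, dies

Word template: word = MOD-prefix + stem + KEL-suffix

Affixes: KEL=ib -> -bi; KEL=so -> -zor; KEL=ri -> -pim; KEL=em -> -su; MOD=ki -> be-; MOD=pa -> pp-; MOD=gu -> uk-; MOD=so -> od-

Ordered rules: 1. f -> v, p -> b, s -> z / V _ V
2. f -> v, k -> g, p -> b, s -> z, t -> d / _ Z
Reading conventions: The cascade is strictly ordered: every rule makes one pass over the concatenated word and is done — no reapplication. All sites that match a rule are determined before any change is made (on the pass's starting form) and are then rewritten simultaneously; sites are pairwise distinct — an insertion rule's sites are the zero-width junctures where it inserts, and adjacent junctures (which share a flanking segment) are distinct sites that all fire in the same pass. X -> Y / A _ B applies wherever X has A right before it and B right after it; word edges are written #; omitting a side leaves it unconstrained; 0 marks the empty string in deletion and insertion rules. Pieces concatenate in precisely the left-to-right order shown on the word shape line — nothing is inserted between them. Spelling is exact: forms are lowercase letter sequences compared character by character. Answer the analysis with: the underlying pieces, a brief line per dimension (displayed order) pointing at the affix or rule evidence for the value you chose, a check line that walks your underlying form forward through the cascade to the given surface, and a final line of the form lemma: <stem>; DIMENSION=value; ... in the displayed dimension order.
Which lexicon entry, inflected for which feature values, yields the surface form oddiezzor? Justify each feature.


underlying: od-dies-zor
KEL=so - signalled by the affix -zor
MOD=so - signalled by the affix od-
check: oddieszor -> oddieszor -> oddiezzor
lemma: dies; KEL=so; MOD=so


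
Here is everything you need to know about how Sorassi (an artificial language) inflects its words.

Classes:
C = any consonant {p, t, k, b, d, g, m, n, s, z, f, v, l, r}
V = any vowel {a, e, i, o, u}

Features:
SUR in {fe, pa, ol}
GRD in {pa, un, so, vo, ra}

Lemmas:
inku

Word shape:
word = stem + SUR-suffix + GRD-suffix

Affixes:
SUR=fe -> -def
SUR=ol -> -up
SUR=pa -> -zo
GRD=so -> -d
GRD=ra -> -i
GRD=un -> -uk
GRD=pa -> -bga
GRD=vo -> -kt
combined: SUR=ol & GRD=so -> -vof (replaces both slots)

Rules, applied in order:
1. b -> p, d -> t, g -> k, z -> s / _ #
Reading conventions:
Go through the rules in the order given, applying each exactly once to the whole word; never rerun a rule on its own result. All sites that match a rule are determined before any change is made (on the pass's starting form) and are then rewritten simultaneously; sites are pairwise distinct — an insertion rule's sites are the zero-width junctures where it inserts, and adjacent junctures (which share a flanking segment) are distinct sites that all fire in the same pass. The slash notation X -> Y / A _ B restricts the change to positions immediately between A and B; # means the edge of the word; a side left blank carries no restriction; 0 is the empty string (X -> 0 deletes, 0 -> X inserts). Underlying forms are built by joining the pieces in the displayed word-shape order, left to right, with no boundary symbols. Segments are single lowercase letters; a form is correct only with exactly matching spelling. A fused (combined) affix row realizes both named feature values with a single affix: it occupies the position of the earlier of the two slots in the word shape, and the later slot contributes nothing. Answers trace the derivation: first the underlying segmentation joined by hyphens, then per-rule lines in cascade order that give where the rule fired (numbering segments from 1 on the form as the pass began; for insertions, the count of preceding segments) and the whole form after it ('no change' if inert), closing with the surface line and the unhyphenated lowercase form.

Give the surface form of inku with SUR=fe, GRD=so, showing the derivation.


underlying: inku-def-d
1. b -> p, d -> t, g -> k, z -> s / _ #: fires at position(s) 8: inkudeft
surface: inkudeft


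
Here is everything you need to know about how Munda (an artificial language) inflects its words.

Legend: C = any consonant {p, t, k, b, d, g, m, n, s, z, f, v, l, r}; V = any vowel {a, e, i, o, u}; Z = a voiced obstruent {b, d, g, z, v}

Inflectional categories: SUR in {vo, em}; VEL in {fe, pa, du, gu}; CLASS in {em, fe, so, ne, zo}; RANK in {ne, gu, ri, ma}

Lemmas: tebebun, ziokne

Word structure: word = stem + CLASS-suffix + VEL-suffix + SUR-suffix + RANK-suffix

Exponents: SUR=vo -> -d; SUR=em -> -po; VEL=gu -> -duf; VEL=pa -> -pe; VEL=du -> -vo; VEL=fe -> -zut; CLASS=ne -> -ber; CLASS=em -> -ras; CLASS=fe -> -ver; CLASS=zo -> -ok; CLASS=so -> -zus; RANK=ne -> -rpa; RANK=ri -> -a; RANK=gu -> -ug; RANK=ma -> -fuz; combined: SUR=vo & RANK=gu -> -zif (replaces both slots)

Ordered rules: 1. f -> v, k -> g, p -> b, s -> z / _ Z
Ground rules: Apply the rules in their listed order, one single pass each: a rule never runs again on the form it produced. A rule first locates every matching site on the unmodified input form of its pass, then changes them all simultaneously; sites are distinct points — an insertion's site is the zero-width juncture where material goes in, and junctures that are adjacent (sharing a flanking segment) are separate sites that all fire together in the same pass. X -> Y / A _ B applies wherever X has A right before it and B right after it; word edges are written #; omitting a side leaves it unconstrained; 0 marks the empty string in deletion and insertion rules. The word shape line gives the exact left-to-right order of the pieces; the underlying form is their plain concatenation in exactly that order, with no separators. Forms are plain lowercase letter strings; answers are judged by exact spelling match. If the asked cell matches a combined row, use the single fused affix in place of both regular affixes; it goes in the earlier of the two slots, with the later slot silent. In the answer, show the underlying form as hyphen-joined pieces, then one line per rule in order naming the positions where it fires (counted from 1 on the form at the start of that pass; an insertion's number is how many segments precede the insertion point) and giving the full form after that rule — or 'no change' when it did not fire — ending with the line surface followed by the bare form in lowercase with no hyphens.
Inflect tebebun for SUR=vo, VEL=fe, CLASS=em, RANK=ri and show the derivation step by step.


underlying: tebebun-ras-zut-d-a
1. f -> v, k -> g, p -> b, s -> z / _ Z: fires at position(s) 10: tebebunrazzutda
surface: tebebunrazzutda


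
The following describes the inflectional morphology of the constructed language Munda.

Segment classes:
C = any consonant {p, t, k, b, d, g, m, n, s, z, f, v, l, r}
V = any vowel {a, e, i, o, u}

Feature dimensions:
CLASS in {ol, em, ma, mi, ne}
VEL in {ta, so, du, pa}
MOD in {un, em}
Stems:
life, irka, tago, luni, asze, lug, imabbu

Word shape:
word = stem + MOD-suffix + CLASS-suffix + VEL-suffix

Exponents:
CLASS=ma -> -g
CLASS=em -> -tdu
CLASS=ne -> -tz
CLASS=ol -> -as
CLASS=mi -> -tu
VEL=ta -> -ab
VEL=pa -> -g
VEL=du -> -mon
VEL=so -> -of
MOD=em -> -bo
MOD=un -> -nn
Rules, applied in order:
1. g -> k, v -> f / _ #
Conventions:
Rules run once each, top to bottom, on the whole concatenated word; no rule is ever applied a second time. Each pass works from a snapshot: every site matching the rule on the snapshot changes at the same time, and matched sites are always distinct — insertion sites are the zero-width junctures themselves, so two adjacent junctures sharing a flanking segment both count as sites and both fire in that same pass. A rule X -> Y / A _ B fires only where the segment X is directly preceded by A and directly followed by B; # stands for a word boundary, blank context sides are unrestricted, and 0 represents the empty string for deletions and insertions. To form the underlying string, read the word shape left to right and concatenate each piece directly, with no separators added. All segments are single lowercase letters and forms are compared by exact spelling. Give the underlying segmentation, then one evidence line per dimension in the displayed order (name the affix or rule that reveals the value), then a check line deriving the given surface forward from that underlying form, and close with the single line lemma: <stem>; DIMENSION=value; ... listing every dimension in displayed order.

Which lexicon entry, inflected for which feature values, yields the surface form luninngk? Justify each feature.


underlying: luni-nn-g-g
CLASS=ma - signalled by the affix -g
VEL=pa - signalled by the affix -g
MOD=un - signalled by the affix -nn
check: luninngg -> luninngk
lemma: luni; CLASS=ma; VEL=pa; MOD=un


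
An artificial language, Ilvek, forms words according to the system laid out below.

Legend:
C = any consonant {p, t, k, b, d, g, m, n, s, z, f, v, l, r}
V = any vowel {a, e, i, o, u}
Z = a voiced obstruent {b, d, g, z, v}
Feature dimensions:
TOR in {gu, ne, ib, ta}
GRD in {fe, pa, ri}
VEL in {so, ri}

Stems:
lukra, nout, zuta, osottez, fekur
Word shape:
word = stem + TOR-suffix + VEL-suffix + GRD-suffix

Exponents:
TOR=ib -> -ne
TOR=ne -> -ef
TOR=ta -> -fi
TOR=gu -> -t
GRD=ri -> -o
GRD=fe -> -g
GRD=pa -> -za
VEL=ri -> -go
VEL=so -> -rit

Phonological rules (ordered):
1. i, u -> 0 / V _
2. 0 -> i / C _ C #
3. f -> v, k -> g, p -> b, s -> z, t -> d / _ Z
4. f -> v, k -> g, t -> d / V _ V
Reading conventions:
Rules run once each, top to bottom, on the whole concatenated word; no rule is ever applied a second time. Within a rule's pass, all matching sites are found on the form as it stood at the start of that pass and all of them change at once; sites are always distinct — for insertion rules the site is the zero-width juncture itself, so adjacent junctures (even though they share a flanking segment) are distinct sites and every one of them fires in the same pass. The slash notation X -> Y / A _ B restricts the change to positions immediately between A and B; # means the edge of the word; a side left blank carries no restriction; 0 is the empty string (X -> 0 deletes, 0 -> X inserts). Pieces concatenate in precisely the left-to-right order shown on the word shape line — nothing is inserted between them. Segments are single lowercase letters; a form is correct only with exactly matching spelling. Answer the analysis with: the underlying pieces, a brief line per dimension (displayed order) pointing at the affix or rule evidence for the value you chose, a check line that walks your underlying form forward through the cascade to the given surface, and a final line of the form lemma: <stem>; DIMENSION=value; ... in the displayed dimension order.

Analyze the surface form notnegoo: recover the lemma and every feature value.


underlying: nout-ne-go-o
TOR=ib - signalled by the affix -ne
GRD=ri - signalled by the affix -o
VEL=ri - signalled by the affix -go
check: noutnegoo -> notnegoo -> notnegoo -> notnegoo -> notnegoo
lemma: nout; TOR=ib; GRD=ri; VEL=ri


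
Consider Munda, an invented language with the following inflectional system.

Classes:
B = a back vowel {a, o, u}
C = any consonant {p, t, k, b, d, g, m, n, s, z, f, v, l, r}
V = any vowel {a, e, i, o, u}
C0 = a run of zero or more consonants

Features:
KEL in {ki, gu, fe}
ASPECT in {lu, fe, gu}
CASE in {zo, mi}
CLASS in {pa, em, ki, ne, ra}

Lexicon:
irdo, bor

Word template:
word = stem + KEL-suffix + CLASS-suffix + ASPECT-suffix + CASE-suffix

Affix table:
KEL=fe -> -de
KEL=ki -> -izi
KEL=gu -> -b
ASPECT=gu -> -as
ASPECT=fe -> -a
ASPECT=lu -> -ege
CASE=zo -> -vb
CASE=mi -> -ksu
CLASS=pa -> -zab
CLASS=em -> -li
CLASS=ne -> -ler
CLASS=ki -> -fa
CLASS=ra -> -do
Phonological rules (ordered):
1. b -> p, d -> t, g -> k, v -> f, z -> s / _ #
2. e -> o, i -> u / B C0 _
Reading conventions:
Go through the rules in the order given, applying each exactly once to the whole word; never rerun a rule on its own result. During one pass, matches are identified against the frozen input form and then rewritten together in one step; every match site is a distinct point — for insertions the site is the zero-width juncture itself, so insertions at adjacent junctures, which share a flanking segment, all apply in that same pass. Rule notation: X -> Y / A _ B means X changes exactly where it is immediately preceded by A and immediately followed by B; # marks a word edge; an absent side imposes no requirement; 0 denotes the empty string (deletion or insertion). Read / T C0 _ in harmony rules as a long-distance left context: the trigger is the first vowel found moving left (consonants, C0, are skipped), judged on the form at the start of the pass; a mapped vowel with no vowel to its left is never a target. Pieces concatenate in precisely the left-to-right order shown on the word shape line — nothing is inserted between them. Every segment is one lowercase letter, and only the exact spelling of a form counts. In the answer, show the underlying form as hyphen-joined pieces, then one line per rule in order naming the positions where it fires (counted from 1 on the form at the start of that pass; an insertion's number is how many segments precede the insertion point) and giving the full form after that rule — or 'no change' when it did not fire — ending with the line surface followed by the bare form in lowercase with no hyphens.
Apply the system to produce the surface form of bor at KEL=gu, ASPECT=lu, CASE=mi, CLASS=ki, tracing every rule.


underlying: bor-b-fa-ege-ksu
1. b -> p, d -> t, g -> k, v -> f, z -> s / _ #: no change
2. e -> o, i -> u / B C0 _: fires at position(s) 7: borbfaogeksu
surface: borbfaogeksu


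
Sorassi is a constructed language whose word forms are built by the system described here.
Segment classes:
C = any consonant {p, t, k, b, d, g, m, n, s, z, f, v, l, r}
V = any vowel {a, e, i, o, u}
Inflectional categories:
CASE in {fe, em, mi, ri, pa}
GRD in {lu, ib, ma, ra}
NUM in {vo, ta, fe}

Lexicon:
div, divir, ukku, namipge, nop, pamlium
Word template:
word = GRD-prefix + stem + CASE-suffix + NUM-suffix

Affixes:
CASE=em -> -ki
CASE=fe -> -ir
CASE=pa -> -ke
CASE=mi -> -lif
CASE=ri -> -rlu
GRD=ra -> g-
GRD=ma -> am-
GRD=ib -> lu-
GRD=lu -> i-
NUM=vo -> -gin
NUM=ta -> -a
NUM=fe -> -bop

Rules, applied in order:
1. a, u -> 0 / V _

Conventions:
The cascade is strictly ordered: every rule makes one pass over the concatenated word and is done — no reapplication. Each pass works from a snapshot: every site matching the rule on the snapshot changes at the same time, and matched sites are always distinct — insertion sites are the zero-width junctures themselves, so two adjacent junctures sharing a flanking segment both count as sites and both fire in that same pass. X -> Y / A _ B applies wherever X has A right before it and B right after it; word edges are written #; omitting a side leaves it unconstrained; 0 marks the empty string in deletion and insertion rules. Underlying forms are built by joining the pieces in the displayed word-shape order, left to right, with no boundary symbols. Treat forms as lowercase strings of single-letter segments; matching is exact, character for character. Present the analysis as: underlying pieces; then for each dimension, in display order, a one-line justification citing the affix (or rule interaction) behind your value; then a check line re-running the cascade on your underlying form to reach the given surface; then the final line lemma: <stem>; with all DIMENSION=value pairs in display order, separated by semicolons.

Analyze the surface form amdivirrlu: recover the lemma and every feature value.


underlying: am-divir-rlu-a
CASE=ri - signalled by the affix -rlu
GRD=ma - signalled by the affix am-
NUM=ta - signalled by the affix -a
check: amdivirrlua -> amdivirrlu
lemma: divir; CASE=ri; GRD=ma; NUM=ta


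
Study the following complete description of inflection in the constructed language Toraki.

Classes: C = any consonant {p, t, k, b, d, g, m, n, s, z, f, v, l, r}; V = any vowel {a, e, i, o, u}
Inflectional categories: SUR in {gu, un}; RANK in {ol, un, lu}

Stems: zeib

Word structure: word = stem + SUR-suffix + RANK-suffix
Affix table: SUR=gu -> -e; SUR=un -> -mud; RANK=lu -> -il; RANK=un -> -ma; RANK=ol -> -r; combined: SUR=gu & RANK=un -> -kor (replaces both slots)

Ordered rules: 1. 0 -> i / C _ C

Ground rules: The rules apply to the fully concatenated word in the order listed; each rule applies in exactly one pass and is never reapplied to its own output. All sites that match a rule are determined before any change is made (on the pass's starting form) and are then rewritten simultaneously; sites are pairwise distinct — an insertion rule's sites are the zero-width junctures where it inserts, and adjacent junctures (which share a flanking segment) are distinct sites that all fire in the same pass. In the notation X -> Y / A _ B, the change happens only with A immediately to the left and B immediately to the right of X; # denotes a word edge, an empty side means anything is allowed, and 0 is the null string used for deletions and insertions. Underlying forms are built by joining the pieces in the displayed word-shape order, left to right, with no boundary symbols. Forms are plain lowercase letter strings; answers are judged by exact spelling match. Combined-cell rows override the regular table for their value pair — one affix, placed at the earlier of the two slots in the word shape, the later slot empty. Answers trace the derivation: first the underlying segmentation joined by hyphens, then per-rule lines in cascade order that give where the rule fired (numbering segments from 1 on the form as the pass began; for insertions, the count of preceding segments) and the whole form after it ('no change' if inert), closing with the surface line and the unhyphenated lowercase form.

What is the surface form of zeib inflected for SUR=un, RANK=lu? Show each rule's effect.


underlying: zeib-mud-il
1. 0 -> i / C _ C: inserts after position(s) 4: zeibimudil
surface: zeibimudil


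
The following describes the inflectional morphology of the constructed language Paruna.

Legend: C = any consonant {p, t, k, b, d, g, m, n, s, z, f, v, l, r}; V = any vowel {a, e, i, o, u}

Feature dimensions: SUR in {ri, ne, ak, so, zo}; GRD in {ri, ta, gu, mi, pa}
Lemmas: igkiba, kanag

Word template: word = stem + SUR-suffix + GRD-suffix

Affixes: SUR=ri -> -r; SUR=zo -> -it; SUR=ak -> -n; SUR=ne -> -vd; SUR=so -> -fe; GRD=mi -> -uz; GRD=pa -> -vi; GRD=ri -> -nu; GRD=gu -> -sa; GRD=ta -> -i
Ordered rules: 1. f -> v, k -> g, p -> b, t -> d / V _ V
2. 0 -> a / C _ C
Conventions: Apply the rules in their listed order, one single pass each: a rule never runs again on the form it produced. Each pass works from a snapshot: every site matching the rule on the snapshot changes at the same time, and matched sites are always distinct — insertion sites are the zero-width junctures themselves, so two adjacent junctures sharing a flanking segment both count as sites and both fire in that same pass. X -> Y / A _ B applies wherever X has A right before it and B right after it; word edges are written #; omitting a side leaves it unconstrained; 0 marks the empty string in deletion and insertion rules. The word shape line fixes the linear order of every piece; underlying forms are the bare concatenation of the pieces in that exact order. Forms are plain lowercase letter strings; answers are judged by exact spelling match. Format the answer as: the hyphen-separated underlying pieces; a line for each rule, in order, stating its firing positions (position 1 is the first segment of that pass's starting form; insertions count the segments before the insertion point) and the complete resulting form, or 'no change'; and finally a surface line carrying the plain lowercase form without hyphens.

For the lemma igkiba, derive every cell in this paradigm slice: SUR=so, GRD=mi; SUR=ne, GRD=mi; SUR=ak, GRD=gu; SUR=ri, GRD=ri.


cell SUR=so, GRD=mi:
underlying: igkiba-fe-uz
1. f -> v, k -> g, p -> b, t -> d / V _ V: fires at position(s) 7: igkibaveuz
2. 0 -> a / C _ C: inserts after position(s) 2: igakibaveuz
surface: igakibaveuz

cell SUR=ne, GRD=mi:
underlying: igkiba-vd-uz
1. f -> v, k -> g, p -> b, t -> d / V _ V: no change
2. 0 -> a / C _ C: inserts after position(s) 2, 7: igakibavaduz
surface: igakibavaduz

cell SUR=ak, GRD=gu:
underlying: igkiba-n-sa
1. f -> v, k -> g, p -> b, t -> d / V _ V: no change
2. 0 -> a / C _ C: inserts after position(s) 2, 7: igakibanasa
surface: igakibanasa

cell SUR=ri, GRD=ri:
underlying: igkiba-r-nu
1. f -> v, k -> g, p -> b, t -> d / V _ V: no change
2. 0 -> a / C _ C: inserts after position(s) 2, 7: igakibaranu
surface: igakibaranu


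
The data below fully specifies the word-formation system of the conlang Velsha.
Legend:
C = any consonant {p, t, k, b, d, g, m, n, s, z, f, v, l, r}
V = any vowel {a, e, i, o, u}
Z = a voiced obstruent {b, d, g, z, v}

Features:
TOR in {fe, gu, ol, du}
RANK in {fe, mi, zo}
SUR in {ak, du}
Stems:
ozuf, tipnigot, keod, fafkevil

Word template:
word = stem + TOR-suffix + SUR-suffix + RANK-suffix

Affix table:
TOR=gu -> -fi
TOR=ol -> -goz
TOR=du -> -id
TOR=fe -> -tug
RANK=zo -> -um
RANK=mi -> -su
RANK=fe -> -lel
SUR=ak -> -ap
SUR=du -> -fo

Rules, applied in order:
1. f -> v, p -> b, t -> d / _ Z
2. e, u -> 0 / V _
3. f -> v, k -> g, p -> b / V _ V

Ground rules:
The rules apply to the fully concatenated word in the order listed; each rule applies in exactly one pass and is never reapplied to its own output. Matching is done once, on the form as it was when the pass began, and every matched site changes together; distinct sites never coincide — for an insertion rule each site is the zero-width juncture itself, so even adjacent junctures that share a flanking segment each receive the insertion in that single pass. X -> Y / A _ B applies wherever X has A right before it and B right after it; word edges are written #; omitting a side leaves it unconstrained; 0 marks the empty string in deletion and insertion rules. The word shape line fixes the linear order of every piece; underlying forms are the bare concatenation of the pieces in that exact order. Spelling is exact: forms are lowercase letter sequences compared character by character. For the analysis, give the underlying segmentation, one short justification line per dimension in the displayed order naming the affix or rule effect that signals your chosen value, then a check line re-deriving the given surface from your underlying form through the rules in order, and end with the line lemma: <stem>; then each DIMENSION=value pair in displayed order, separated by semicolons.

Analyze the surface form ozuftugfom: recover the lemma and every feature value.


underlying: ozuf-tug-fo-um
TOR=fe - signalled by the affix -tug
RANK=zo - signalled by the affix -um
SUR=du - signalled by the affix -fo
check: ozuftugfoum -> ozuftugfoum -> ozuftugfom -> ozuftugfom
lemma: ozuf; TOR=fe; RANK=zo; SUR=du


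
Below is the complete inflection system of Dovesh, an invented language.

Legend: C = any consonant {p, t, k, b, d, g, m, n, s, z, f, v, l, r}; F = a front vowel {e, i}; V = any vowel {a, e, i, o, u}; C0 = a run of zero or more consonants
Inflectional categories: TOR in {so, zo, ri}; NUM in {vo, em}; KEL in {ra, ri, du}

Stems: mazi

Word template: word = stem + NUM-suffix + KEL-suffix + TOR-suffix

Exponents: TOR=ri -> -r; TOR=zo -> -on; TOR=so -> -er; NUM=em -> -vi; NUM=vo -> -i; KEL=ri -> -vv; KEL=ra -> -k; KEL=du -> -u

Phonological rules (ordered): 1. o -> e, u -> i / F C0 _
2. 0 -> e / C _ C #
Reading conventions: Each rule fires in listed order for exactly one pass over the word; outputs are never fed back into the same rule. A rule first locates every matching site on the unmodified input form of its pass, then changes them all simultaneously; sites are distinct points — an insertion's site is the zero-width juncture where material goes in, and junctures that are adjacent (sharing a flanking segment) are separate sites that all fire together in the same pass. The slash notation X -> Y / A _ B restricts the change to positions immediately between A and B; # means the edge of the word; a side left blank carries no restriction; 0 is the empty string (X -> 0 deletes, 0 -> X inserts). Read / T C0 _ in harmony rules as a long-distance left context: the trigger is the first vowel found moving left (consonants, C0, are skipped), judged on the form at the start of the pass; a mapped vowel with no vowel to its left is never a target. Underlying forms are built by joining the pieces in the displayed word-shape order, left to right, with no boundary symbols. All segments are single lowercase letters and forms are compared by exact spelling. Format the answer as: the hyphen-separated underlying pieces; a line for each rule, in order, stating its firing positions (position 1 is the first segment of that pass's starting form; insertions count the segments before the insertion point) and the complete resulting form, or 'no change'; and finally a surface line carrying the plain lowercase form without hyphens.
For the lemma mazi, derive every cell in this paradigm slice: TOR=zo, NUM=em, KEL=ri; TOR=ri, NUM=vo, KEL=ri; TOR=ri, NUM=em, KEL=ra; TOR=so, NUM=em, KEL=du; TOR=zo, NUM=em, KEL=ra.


cell TOR=zo, NUM=em, KEL=ri:
underlying: mazi-vi-vv-on
1. o -> e, u -> i / F C0 _: fires at position(s) 9: mazivivven
2. 0 -> e / C _ C #: no change
surface: mazivivven

cell TOR=ri, NUM=vo, KEL=ri:
underlying: mazi-i-vv-r
1. o -> e, u -> i / F C0 _: no change
2. 0 -> e / C _ C #: inserts after position(s) 7: maziivver
surface: maziivver

cell TOR=ri, NUM=em, KEL=ra:
underlying: mazi-vi-k-r
1. o -> e, u -> i / F C0 _: no change
2. 0 -> e / C _ C #: inserts after position(s) 7: maziviker
surface: maziviker

cell TOR=so, NUM=em, KEL=du:
underlying: mazi-vi-u-er
1. o -> e, u -> i / F C0 _: fires at position(s) 7: maziviier
2. 0 -> e / C _ C #: no change
surface: maziviier

cell TOR=zo, NUM=em, KEL=ra:
underlying: mazi-vi-k-on
1. o -> e, u -> i / F C0 _: fires at position(s) 8: maziviken
2. 0 -> e / C _ C #: no change
surface: maziviken
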